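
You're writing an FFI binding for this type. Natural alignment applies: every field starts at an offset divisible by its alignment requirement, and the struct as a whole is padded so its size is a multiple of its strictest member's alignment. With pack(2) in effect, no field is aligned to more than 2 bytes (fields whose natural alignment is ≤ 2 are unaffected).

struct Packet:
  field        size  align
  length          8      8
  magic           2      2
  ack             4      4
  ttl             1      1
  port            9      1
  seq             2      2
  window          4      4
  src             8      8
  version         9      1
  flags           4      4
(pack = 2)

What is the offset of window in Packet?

0..8  length  (8B, 2-aligned)
8..10  magic  (2B, 2-aligned)
10..14  ack  (4B, 2-aligned)
14..15  ttl  (1B, 1-aligned)
15..24  port  (9B, 1-aligned)
24..26  seq  (2B, 2-aligned)
26..30  window  (4B, 2-aligned)

26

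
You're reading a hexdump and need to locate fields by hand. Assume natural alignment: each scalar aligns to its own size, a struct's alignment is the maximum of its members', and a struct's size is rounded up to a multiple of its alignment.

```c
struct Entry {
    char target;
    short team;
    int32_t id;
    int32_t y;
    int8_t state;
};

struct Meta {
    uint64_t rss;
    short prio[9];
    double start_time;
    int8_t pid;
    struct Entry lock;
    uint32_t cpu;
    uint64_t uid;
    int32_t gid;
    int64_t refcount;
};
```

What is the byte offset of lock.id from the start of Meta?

48

Entry: @0: target [1B, align 1] → 1; +1 pad (align 2); @2: team [2B, align 2] → 4; @4: id [4B, align 4] → 8; @8: y [4B, align 4] → 12; @12: state [1B, align 1] → 13; +3 tail pad (align 4); size 16, align 4
@0: rss [8B, align 8] → 8
@8: prio [18B, align 2] → 26
+6 pad (align 8)
@32: start_time [8B, align 8] → 40
@40: pid [1B, align 1] → 41
+3 pad (align 4)
@44: lock [16B, align 4] → 60
within Entry: id at 4
44 + 4 = 48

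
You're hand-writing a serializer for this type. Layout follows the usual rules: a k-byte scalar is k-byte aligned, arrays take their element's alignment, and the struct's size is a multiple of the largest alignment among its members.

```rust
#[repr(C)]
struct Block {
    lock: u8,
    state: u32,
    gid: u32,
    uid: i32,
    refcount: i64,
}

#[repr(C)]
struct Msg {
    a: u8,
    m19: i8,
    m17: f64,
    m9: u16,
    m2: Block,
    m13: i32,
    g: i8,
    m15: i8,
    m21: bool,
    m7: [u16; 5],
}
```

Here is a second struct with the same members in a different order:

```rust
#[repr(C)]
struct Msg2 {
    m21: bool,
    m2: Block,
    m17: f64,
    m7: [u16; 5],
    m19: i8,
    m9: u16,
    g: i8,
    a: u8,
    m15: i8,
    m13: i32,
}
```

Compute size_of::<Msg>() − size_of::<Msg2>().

Block: lock at 0 (size 1, align 1) → ends 1; pad 3 to align 4 for state; state at 4 (size 4, align 4) → ends 8; gid at 8 (size 4, align 4) → ends 12; uid at 12 (size 4, align 4) → ends 16; refcount at 16 (size 8, align 8) → ends 24; total 24 bytes, alignment 8
a at 0 (size 1, align 1) → ends 1
m19 at 1 (size 1, align 1) → ends 2
pad 6 to align 8 for m17
m17 at 8 (size 8, align 8) → ends 16
m9 at 16 (size 2, align 2) → ends 18
pad 6 to align 8 for m2
m2 at 24 (size 24, align 8) → ends 48
m13 at 48 (size 4, align 4) → ends 52
g at 52 (size 1, align 1) → ends 53
m15 at 53 (size 1, align 1) → ends 54
m21 at 54 (size 1, align 1) → ends 55
pad 1 to align 2 for m7
m7 at 56 (size 10, align 2) → ends 66
tail pad 6 to reach multiple of 8
total 72 bytes, alignment 8
— Msg2 —
m21 at 0 (size 1, align 1) → ends 1
pad 7 to align 8 for m2
m2 at 8 (size 24, align 8) → ends 32
m17 at 32 (size 8, align 8) → ends 40
m7 at 40 (size 10, align 2) → ends 50
m19 at 50 (size 1, align 1) → ends 51
pad 1 to align 2 for m9
m9 at 52 (size 2, align 2) → ends 54
g at 54 (size 1, align 1) → ends 55
a at 55 (size 1, align 1) → ends 56
m15 at 56 (size 1, align 1) → ends 57
pad 3 to align 4 for m13
m13 at 60 (size 4, align 4) → ends 64
total 64 bytes, alignment 8
72 − 64 = 8

8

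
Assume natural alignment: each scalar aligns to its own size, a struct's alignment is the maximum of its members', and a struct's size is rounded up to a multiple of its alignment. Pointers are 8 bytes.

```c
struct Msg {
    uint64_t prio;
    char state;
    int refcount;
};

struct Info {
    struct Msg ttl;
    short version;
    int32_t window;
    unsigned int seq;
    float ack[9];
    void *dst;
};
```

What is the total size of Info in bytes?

72

Msg: prio at 0 (size 8, align 8) → ends 8; state at 8 (size 1, align 1) → ends 9; pad 3 to align 4 for refcount; refcount at 12 (size 4, align 4) → ends 16; total 16 bytes, alignment 8
ttl at 0 (size 16, align 8) → ends 16
version at 16 (size 2, align 2) → ends 18
pad 2 to align 4 for window
window at 20 (size 4, align 4) → ends 24
seq at 24 (size 4, align 4) → ends 28
ack at 28 (size 36, align 4) → ends 64
dst at 64 (size 8, align 8) → ends 72
total 72 bytes, alignment 8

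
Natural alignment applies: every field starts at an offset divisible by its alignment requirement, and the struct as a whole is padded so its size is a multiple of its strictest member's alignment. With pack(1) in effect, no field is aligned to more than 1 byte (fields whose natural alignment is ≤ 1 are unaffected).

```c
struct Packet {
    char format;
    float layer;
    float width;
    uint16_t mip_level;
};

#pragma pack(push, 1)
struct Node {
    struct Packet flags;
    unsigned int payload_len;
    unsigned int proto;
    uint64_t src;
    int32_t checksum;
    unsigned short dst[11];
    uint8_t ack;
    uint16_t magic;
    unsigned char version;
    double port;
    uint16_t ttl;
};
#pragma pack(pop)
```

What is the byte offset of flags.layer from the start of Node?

4

Packet: format at 0 (size 1, align 1) → ends 1; pad 3 to align 4 for layer; layer at 4 (size 4, align 4) → ends 8; width at 8 (size 4, align 4) → ends 12; mip_level at 12 (size 2, align 2) → ends 14; tail pad 2 to reach multiple of 4; total 16 bytes, alignment 4
flags at 0 (size 16, align 1) → ends 16
within Packet: layer at 4
0 + 4 = 4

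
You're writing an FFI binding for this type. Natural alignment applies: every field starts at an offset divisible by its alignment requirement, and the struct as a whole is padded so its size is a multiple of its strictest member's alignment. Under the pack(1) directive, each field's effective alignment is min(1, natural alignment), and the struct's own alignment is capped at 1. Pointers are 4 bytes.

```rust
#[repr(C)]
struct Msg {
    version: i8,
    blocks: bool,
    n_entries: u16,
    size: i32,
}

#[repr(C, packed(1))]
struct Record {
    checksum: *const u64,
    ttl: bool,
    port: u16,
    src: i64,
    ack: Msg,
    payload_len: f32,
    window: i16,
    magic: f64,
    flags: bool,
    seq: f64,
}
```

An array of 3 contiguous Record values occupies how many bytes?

138

Msg: 0..1  version  (1B, 1-aligned); 1..2  blocks  (1B, 1-aligned); 2..4  n_entries  (2B, 2-aligned); 4..8  size  (4B, 4-aligned); sizeof = 8, alignof = 4
0..4  checksum  (4B, 1-aligned)
4..5  ttl  (1B, 1-aligned)
5..7  port  (2B, 1-aligned)
7..15  src  (8B, 1-aligned)
15..23  ack  (8B, 1-aligned)
23..27  payload_len  (4B, 1-aligned)
27..29  window  (2B, 1-aligned)
29..37  magic  (8B, 1-aligned)
37..38  flags  (1B, 1-aligned)
38..46  seq  (8B, 1-aligned)
sizeof = 46, alignof = 1
array of 3: 3 × 46 = 138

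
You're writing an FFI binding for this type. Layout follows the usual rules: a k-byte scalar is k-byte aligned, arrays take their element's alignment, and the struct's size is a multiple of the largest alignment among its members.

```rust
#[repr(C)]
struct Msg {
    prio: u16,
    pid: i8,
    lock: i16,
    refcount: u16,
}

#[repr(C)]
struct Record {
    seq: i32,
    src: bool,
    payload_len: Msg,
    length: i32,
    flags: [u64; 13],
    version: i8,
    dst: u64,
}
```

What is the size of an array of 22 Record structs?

3168

Msg: 0..2  prio  (2B, 2-aligned); 2..3  pid  (1B, 1-aligned); 3..4  -- padding (1B); 4..6  lock  (2B, 2-aligned); 6..8  refcount  (2B, 2-aligned); sizeof = 8, alignof = 2
0..4  seq  (4B, 4-aligned)
4..5  src  (1B, 1-aligned)
5..6  -- padding (1B)
6..14  payload_len  (8B, 2-aligned)
14..16  -- padding (2B)
16..20  length  (4B, 4-aligned)
20..24  -- padding (4B)
24..128  flags  (104B, 8-aligned)
128..129  version  (1B, 1-aligned)
129..136  -- padding (7B)
136..144  dst  (8B, 8-aligned)
sizeof = 144, alignof = 8
array of 22: 22 × 144 = 3168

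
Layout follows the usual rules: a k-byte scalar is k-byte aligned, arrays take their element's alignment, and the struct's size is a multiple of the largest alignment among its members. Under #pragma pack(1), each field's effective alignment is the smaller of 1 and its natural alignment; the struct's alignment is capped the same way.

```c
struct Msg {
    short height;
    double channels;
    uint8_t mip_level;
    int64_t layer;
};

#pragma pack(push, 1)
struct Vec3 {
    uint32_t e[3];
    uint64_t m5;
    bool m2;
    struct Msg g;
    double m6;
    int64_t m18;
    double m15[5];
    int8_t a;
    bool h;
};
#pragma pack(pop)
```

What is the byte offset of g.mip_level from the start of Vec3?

Msg: 0..2  height  (2B, 2-aligned); 2..8  -- padding (6B); 8..16  channels  (8B, 8-aligned); 16..17  mip_level  (1B, 1-aligned); 17..24  -- padding (7B); 24..32  layer  (8B, 8-aligned); sizeof = 32, alignof = 8
0..12  e  (12B, 1-aligned)
12..20  m5  (8B, 1-aligned)
20..21  m2  (1B, 1-aligned)
21..53  g  (32B, 1-aligned)
within Msg: mip_level at 16
21 + 16 = 37

37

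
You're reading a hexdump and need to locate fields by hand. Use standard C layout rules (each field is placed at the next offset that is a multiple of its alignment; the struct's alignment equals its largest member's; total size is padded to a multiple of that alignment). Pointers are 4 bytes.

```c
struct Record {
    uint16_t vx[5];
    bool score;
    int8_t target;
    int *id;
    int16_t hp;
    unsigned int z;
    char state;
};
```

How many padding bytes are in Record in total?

0..10  vx  (10B, 2-aligned)
10..11  score  (1B, 1-aligned)
11..12  target  (1B, 1-aligned)
12..16  id  (4B, 4-aligned)
16..18  hp  (2B, 2-aligned)
18..20  -- padding (2B)
20..24  z  (4B, 4-aligned)
24..25  state  (1B, 1-aligned)
25..28  -- tail padding (3B)
sizeof = 28, alignof = 4
data bytes 23, size 28 → padding 5

5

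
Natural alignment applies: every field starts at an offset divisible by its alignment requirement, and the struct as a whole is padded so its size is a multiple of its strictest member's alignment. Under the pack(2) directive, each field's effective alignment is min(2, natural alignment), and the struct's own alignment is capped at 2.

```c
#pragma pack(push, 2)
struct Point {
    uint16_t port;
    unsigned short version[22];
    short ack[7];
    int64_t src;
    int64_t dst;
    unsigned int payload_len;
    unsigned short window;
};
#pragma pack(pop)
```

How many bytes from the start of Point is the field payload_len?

76

port at 0 (size 2, align 2) → ends 2
version at 2 (size 44, align 2) → ends 46
ack at 46 (size 14, align 2) → ends 60
src at 60 (size 8, align 2) → ends 68
dst at 68 (size 8, align 2) → ends 76
payload_len at 76 (size 4, align 2) → ends 80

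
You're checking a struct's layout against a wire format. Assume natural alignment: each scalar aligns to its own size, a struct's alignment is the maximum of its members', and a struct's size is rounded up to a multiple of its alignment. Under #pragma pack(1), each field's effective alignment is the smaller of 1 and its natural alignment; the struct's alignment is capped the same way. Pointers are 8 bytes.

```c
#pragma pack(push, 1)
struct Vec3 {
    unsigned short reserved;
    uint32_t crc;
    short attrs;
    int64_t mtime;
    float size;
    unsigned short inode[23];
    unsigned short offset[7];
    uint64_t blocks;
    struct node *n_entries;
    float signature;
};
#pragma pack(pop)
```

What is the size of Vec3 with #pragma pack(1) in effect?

0..2  reserved  (2B, 1-aligned)
2..6  crc  (4B, 1-aligned)
6..8  attrs  (2B, 1-aligned)
8..16  mtime  (8B, 1-aligned)
16..20  size  (4B, 1-aligned)
20..66  inode  (46B, 1-aligned)
66..80  offset  (14B, 1-aligned)
80..88  blocks  (8B, 1-aligned)
88..96  n_entries  (8B, 1-aligned)
96..100  signature  (4B, 1-aligned)
sizeof = 100, alignof = 1

100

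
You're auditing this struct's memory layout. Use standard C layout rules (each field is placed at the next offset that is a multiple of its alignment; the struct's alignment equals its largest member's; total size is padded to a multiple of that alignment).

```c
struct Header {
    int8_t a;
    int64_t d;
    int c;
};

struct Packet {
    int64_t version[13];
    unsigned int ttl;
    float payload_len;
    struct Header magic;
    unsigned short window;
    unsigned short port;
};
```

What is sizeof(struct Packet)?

Header: 0..1  a  (1B, 1-aligned); 1..8  -- padding (7B); 8..16  d  (8B, 8-aligned); 16..20  c  (4B, 4-aligned); 20..24  -- tail padding (4B); sizeof = 24, alignof = 8
0..104  version  (104B, 8-aligned)
104..108  ttl  (4B, 4-aligned)
108..112  payload_len  (4B, 4-aligned)
112..136  magic  (24B, 8-aligned)
136..138  window  (2B, 2-aligned)
138..140  port  (2B, 2-aligned)
140..144  -- tail padding (4B)
sizeof = 144, alignof = 8

144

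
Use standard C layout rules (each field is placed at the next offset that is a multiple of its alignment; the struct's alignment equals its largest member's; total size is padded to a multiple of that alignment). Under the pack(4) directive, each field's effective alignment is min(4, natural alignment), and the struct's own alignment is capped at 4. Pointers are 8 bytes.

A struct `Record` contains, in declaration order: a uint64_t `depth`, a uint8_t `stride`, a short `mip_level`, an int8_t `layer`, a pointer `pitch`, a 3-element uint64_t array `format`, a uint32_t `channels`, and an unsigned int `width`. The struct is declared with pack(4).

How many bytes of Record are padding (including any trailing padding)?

@0: depth [8B, align 4] → 8
@8: stride [1B, align 1] → 9
+1 pad (align 2)
@10: mip_level [2B, align 2] → 12
@12: layer [1B, align 1] → 13
+3 pad (align 4)
@16: pitch [8B, align 4] → 24
@24: format [24B, align 4] → 48
@48: channels [4B, align 4] → 52
@52: width [4B, align 4] → 56
size 56, align 4
data bytes 52, size 56 → padding 4

4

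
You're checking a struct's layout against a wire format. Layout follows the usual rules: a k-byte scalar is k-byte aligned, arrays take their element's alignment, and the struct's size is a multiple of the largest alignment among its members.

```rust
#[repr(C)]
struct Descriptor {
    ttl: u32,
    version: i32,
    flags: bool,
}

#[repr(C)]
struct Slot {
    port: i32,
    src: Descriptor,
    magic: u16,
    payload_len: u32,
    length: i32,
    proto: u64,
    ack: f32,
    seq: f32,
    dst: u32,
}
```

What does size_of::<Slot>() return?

Descriptor: 0..4  ttl  (4B, 4-aligned); 4..8  version  (4B, 4-aligned); 8..9  flags  (1B, 1-aligned); 9..12  -- tail padding (3B); sizeof = 12, alignof = 4
0..4  port  (4B, 4-aligned)
4..16  src  (12B, 4-aligned)
16..18  magic  (2B, 2-aligned)
18..20  -- padding (2B)
20..24  payload_len  (4B, 4-aligned)
24..28  length  (4B, 4-aligned)
28..32  -- padding (4B)
32..40  proto  (8B, 8-aligned)
40..44  ack  (4B, 4-aligned)
44..48  seq  (4B, 4-aligned)
48..52  dst  (4B, 4-aligned)
52..56  -- tail padding (4B)
sizeof = 56, alignof = 8

56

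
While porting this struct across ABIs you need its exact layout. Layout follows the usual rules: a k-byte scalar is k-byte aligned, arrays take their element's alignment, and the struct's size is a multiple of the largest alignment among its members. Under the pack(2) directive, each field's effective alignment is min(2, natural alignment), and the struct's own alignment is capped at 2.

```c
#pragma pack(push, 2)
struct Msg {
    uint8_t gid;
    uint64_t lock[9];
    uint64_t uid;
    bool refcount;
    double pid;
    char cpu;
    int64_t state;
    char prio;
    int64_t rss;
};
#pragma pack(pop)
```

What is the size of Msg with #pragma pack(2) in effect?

@0: gid [1B, align 1] → 1
+1 pad (align 2)
@2: lock [72B, align 2] → 74
@74: uid [8B, align 2] → 82
@82: refcount [1B, align 1] → 83
+1 pad (align 2)
@84: pid [8B, align 2] → 92
@92: cpu [1B, align 1] → 93
+1 pad (align 2)
@94: state [8B, align 2] → 102
@102: prio [1B, align 1] → 103
+1 pad (align 2)
@104: rss [8B, align 2] → 112
size 112, align 2

112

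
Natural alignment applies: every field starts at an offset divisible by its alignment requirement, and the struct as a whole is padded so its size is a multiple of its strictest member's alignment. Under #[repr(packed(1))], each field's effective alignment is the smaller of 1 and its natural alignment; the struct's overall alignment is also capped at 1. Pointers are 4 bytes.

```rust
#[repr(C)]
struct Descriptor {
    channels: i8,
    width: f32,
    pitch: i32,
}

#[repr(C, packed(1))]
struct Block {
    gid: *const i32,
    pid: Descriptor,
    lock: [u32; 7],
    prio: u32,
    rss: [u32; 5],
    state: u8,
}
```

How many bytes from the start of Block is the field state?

68

Descriptor: channels at 0 (size 1, align 1) → ends 1; pad 3 to align 4 for width; width at 4 (size 4, align 4) → ends 8; pitch at 8 (size 4, align 4) → ends 12; total 12 bytes, alignment 4
gid at 0 (size 4, align 1) → ends 4
pid at 4 (size 12, align 1) → ends 16
lock at 16 (size 28, align 1) → ends 44
prio at 44 (size 4, align 1) → ends 48
rss at 48 (size 20, align 1) → ends 68
state at 68 (size 1, align 1) → ends 69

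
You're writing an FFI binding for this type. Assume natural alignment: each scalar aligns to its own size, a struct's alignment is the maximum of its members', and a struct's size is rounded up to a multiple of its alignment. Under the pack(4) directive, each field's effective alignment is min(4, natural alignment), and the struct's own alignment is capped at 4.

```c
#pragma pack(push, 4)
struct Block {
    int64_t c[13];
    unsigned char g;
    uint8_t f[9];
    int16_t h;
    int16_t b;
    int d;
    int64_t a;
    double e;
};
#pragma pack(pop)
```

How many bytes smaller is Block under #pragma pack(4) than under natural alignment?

4

natural layout:
  0..104  c  (104B, 8-aligned)
  104..105  g  (1B, 1-aligned)
  105..114  f  (9B, 1-aligned)
  114..116  h  (2B, 2-aligned)
  116..118  b  (2B, 2-aligned)
  118..120  -- padding (2B)
  120..124  d  (4B, 4-aligned)
  124..128  -- padding (4B)
  128..136  a  (8B, 8-aligned)
  136..144  e  (8B, 8-aligned)
  sizeof = 144, alignof = 8
packed(4) layout:
  0..104  c  (104B, 4-aligned)
  104..105  g  (1B, 1-aligned)
  105..114  f  (9B, 1-aligned)
  114..116  h  (2B, 2-aligned)
  116..118  b  (2B, 2-aligned)
  118..120  -- padding (2B)
  120..124  d  (4B, 4-aligned)
  124..132  a  (8B, 4-aligned)
  132..140  e  (8B, 4-aligned)
  sizeof = 140, alignof = 4
144 − 140 = 4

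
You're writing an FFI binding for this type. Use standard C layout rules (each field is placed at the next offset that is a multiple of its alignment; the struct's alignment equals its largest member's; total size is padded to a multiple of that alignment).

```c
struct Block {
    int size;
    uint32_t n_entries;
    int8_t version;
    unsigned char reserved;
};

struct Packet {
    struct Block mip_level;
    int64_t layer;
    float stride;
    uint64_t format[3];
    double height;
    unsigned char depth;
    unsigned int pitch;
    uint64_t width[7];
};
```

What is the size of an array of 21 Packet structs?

2688

Block: size at 0 (size 4, align 4) → ends 4; n_entries at 4 (size 4, align 4) → ends 8; version at 8 (size 1, align 1) → ends 9; reserved at 9 (size 1, align 1) → ends 10; tail pad 2 to reach multiple of 4; total 12 bytes, alignment 4
mip_level at 0 (size 12, align 4) → ends 12
pad 4 to align 8 for layer
layer at 16 (size 8, align 8) → ends 24
stride at 24 (size 4, align 4) → ends 28
pad 4 to align 8 for format
format at 32 (size 24, align 8) → ends 56
height at 56 (size 8, align 8) → ends 64
depth at 64 (size 1, align 1) → ends 65
pad 3 to align 4 for pitch
pitch at 68 (size 4, align 4) → ends 72
width at 72 (size 56, align 8) → ends 128
total 128 bytes, alignment 8
array of 21: 21 × 128 = 2688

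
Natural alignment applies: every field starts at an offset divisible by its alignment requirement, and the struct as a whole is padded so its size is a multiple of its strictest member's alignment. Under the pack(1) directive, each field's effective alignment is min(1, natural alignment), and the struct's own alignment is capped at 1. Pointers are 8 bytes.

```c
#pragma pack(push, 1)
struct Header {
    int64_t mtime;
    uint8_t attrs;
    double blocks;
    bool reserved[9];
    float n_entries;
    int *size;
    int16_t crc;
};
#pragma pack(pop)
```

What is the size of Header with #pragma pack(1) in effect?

mtime at 0 (size 8, align 1) → ends 8
attrs at 8 (size 1, align 1) → ends 9
blocks at 9 (size 8, align 1) → ends 17
reserved at 17 (size 9, align 1) → ends 26
n_entries at 26 (size 4, align 1) → ends 30
size at 30 (size 8, align 1) → ends 38
crc at 38 (size 2, align 1) → ends 40
total 40 bytes, alignment 1

40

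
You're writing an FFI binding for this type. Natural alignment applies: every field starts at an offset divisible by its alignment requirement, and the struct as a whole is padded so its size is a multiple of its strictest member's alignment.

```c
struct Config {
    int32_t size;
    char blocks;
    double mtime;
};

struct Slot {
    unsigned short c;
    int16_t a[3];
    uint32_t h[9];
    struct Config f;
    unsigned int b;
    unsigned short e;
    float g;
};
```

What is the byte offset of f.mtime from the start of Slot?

Config: size at 0 (size 4, align 4) → ends 4; blocks at 4 (size 1, align 1) → ends 5; pad 3 to align 8 for mtime; mtime at 8 (size 8, align 8) → ends 16; total 16 bytes, alignment 8
c at 0 (size 2, align 2) → ends 2
a at 2 (size 6, align 2) → ends 8
h at 8 (size 36, align 4) → ends 44
pad 4 to align 8 for f
f at 48 (size 16, align 8) → ends 64
within Config: mtime at 8
48 + 8 = 56

56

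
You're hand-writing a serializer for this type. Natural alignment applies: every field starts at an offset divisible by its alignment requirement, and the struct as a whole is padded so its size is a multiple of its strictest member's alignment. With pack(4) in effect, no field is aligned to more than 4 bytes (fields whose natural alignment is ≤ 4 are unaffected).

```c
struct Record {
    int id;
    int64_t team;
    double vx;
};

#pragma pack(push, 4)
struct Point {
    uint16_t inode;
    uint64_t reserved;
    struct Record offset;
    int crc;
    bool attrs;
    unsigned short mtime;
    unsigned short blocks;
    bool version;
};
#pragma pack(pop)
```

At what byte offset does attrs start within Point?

40

Record: @0: id [4B, align 4] → 4; +4 pad (align 8); @8: team [8B, align 8] → 16; @16: vx [8B, align 8] → 24; size 24, align 8
@0: inode [2B, align 2] → 2
+2 pad (align 4)
@4: reserved [8B, align 4] → 12
@12: offset [24B, align 4] → 36
@36: crc [4B, align 4] → 40
@40: attrs [1B, align 1] → 41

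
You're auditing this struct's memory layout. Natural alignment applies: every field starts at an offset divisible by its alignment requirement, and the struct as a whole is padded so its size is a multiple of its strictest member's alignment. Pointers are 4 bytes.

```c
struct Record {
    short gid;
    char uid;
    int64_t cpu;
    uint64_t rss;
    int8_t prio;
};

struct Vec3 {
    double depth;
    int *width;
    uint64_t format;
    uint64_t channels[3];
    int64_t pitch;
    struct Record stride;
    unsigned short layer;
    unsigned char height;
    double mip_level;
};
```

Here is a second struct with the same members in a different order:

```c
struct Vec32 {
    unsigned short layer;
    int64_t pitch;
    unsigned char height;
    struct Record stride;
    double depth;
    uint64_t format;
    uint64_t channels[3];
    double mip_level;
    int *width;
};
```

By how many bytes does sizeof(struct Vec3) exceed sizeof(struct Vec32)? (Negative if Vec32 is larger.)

-8

Record: 0..2  gid  (2B, 2-aligned); 2..3  uid  (1B, 1-aligned); 3..8  -- padding (5B); 8..16  cpu  (8B, 8-aligned); 16..24  rss  (8B, 8-aligned); 24..25  prio  (1B, 1-aligned); 25..32  -- tail padding (7B); sizeof = 32, alignof = 8
0..8  depth  (8B, 8-aligned)
8..12  width  (4B, 4-aligned)
12..16  -- padding (4B)
16..24  format  (8B, 8-aligned)
24..48  channels  (24B, 8-aligned)
48..56  pitch  (8B, 8-aligned)
56..88  stride  (32B, 8-aligned)
88..90  layer  (2B, 2-aligned)
90..91  height  (1B, 1-aligned)
91..96  -- padding (5B)
96..104  mip_level  (8B, 8-aligned)
sizeof = 104, alignof = 8
— Vec32 —
0..2  layer  (2B, 2-aligned)
2..8  -- padding (6B)
8..16  pitch  (8B, 8-aligned)
16..17  height  (1B, 1-aligned)
17..24  -- padding (7B)
24..56  stride  (32B, 8-aligned)
56..64  depth  (8B, 8-aligned)
64..72  format  (8B, 8-aligned)
72..96  channels  (24B, 8-aligned)
96..104  mip_level  (8B, 8-aligned)
104..108  width  (4B, 4-aligned)
108..112  -- tail padding (4B)
sizeof = 112, alignof = 8
104 − 112 = -8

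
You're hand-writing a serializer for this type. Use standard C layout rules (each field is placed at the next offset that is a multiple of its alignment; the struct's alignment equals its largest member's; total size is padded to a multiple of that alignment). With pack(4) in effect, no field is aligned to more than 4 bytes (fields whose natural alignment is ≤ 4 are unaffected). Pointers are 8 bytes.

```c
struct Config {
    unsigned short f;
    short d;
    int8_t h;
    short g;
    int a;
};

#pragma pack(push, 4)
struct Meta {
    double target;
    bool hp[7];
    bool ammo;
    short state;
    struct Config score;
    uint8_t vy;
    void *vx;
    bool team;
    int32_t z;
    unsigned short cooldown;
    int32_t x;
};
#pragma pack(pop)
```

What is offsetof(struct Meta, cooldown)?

Config: f at 0 (size 2, align 2) → ends 2; d at 2 (size 2, align 2) → ends 4; h at 4 (size 1, align 1) → ends 5; pad 1 to align 2 for g; g at 6 (size 2, align 2) → ends 8; a at 8 (size 4, align 4) → ends 12; total 12 bytes, alignment 4
target at 0 (size 8, align 4) → ends 8
hp at 8 (size 7, align 1) → ends 15
ammo at 15 (size 1, align 1) → ends 16
state at 16 (size 2, align 2) → ends 18
pad 2 to align 4 for score
score at 20 (size 12, align 4) → ends 32
vy at 32 (size 1, align 1) → ends 33
pad 3 to align 4 for vx
vx at 36 (size 8, align 4) → ends 44
team at 44 (size 1, align 1) → ends 45
pad 3 to align 4 for z
z at 48 (size 4, align 4) → ends 52
cooldown at 52 (size 2, align 2) → ends 54

52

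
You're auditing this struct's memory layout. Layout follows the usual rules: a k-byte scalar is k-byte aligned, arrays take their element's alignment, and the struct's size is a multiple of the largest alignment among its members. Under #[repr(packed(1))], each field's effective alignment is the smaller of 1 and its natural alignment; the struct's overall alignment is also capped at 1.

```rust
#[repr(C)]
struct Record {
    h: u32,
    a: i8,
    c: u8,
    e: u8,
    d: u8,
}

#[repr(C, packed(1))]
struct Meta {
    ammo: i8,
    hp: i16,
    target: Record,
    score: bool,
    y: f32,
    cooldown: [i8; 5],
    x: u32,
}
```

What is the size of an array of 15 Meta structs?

375

Record: 0..4  h  (4B, 4-aligned); 4..5  a  (1B, 1-aligned); 5..6  c  (1B, 1-aligned); 6..7  e  (1B, 1-aligned); 7..8  d  (1B, 1-aligned); sizeof = 8, alignof = 4
0..1  ammo  (1B, 1-aligned)
1..3  hp  (2B, 1-aligned)
3..11  target  (8B, 1-aligned)
11..12  score  (1B, 1-aligned)
12..16  y  (4B, 1-aligned)
16..21  cooldown  (5B, 1-aligned)
21..25  x  (4B, 1-aligned)
sizeof = 25, alignof = 1
array of 15: 15 × 25 = 375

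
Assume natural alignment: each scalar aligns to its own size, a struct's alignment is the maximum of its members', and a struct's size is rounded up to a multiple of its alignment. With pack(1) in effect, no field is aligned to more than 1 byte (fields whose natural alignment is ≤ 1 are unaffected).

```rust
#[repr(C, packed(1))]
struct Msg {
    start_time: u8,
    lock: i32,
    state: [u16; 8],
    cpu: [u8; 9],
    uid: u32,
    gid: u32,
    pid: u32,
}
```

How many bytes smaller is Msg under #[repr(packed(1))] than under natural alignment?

natural layout:
  @0: start_time [1B, align 1] → 1
  +3 pad (align 4)
  @4: lock [4B, align 4] → 8
  @8: state [16B, align 2] → 24
  @24: cpu [9B, align 1] → 33
  +3 pad (align 4)
  @36: uid [4B, align 4] → 40
  @40: gid [4B, align 4] → 44
  @44: pid [4B, align 4] → 48
  size 48, align 4
packed(1) layout:
  @0: start_time [1B, align 1] → 1
  @1: lock [4B, align 1] → 5
  @5: state [16B, align 1] → 21
  @21: cpu [9B, align 1] → 30
  @30: uid [4B, align 1] → 34
  @34: gid [4B, align 1] → 38
  @38: pid [4B, align 1] → 42
  size 42, align 1
48 − 42 = 6

6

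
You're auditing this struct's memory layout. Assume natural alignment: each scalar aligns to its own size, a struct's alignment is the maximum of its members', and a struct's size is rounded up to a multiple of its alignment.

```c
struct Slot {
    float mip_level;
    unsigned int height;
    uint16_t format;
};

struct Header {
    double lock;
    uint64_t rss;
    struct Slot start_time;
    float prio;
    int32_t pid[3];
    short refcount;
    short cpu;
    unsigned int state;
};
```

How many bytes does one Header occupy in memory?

56 bytes

Slot: 0..4  mip_level  (4B, 4-aligned); 4..8  height  (4B, 4-aligned); 8..10  format  (2B, 2-aligned); 10..12  -- tail padding (2B); sizeof = 12, alignof = 4
0..8  lock  (8B, 8-aligned)
8..16  rss  (8B, 8-aligned)
16..28  start_time  (12B, 4-aligned)
28..32  prio  (4B, 4-aligned)
32..44  pid  (12B, 4-aligned)
44..46  refcount  (2B, 2-aligned)
46..48  cpu  (2B, 2-aligned)
48..52  state  (4B, 4-aligned)
52..56  -- tail padding (4B)
sizeof = 56, alignof = 8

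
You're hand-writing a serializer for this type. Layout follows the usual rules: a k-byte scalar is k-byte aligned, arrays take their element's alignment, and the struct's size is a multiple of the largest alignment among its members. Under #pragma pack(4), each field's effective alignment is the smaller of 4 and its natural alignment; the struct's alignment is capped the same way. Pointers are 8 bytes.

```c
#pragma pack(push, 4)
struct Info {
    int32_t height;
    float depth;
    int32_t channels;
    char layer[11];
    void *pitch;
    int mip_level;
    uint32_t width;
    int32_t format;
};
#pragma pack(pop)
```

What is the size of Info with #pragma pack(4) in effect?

@0: height [4B, align 4] → 4
@4: depth [4B, align 4] → 8
@8: channels [4B, align 4] → 12
@12: layer [11B, align 1] → 23
+1 pad (align 4)
@24: pitch [8B, align 4] → 32
@32: mip_level [4B, align 4] → 36
@36: width [4B, align 4] → 40
@40: format [4B, align 4] → 44
size 44, align 4

44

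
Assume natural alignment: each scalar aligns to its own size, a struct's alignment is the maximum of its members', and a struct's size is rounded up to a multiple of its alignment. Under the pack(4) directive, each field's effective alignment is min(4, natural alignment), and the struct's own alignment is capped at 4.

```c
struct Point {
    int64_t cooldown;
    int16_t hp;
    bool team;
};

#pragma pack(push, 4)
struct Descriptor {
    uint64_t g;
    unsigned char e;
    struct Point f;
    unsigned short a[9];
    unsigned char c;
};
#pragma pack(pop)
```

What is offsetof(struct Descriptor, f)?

12

Point: 0..8  cooldown  (8B, 8-aligned); 8..10  hp  (2B, 2-aligned); 10..11  team  (1B, 1-aligned); 11..16  -- tail padding (5B); sizeof = 16, alignof = 8
0..8  g  (8B, 4-aligned)
8..9  e  (1B, 1-aligned)
9..12  -- padding (3B)
12..28  f  (16B, 4-aligned)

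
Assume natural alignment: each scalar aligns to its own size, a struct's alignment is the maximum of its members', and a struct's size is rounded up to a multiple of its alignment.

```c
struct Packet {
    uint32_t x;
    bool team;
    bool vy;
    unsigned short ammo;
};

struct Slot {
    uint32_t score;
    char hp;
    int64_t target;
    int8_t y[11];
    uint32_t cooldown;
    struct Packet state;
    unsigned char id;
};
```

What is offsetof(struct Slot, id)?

Packet: x at 0 (size 4, align 4) → ends 4; team at 4 (size 1, align 1) → ends 5; vy at 5 (size 1, align 1) → ends 6; ammo at 6 (size 2, align 2) → ends 8; total 8 bytes, alignment 4
score at 0 (size 4, align 4) → ends 4
hp at 4 (size 1, align 1) → ends 5
pad 3 to align 8 for target
target at 8 (size 8, align 8) → ends 16
y at 16 (size 11, align 1) → ends 27
pad 1 to align 4 for cooldown
cooldown at 28 (size 4, align 4) → ends 32
state at 32 (size 8, align 4) → ends 40
id at 40 (size 1, align 1) → ends 41

40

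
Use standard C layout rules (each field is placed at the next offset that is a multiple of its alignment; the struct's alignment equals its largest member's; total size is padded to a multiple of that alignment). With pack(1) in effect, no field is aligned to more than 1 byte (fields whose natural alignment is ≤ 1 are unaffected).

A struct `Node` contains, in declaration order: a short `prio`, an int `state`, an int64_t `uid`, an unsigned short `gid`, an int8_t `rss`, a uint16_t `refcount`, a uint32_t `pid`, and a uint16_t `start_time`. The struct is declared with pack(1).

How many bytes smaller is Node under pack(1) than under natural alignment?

7

natural layout:
  @0: prio [2B, align 2] → 2
  +2 pad (align 4)
  @4: state [4B, align 4] → 8
  @8: uid [8B, align 8] → 16
  @16: gid [2B, align 2] → 18
  @18: rss [1B, align 1] → 19
  +1 pad (align 2)
  @20: refcount [2B, align 2] → 22
  +2 pad (align 4)
  @24: pid [4B, align 4] → 28
  @28: start_time [2B, align 2] → 30
  +2 tail pad (align 8)
  size 32, align 8
packed(1) layout:
  @0: prio [2B, align 1] → 2
  @2: state [4B, align 1] → 6
  @6: uid [8B, align 1] → 14
  @14: gid [2B, align 1] → 16
  @16: rss [1B, align 1] → 17
  @17: refcount [2B, align 1] → 19
  @19: pid [4B, align 1] → 23
  @23: start_time [2B, align 1] → 25
  size 25, align 1
32 − 25 = 7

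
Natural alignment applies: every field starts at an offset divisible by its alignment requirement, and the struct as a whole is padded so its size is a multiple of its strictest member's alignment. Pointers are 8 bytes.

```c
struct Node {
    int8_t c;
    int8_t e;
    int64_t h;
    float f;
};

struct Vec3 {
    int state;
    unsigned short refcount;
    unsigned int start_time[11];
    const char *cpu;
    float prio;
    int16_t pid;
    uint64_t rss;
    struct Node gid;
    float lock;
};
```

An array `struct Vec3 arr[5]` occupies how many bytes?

Node: @0: c [1B, align 1] → 1; @1: e [1B, align 1] → 2; +6 pad (align 8); @8: h [8B, align 8] → 16; @16: f [4B, align 4] → 20; +4 tail pad (align 8); size 24, align 8
@0: state [4B, align 4] → 4
@4: refcount [2B, align 2] → 6
+2 pad (align 4)
@8: start_time [44B, align 4] → 52
+4 pad (align 8)
@56: cpu [8B, align 8] → 64
@64: prio [4B, align 4] → 68
@68: pid [2B, align 2] → 70
+2 pad (align 8)
@72: rss [8B, align 8] → 80
@80: gid [24B, align 8] → 104
@104: lock [4B, align 4] → 108
+4 tail pad (align 8)
size 112, align 8
array of 5: 5 × 112 = 560

560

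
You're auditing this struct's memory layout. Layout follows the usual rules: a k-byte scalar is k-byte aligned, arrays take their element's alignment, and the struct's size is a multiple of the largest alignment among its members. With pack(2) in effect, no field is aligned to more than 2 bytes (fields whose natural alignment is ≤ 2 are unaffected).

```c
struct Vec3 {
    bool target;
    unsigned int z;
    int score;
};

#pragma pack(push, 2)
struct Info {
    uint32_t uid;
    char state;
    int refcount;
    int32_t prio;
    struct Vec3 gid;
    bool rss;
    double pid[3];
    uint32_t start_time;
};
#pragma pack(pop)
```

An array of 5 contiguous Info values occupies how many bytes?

Vec3: target at 0 (size 1, align 1) → ends 1; pad 3 to align 4 for z; z at 4 (size 4, align 4) → ends 8; score at 8 (size 4, align 4) → ends 12; total 12 bytes, alignment 4
uid at 0 (size 4, align 2) → ends 4
state at 4 (size 1, align 1) → ends 5
pad 1 to align 2 for refcount
refcount at 6 (size 4, align 2) → ends 10
prio at 10 (size 4, align 2) → ends 14
gid at 14 (size 12, align 2) → ends 26
rss at 26 (size 1, align 1) → ends 27
pad 1 to align 2 for pid
pid at 28 (size 24, align 2) → ends 52
start_time at 52 (size 4, align 2) → ends 56
total 56 bytes, alignment 2
array of 5: 5 × 56 = 280

280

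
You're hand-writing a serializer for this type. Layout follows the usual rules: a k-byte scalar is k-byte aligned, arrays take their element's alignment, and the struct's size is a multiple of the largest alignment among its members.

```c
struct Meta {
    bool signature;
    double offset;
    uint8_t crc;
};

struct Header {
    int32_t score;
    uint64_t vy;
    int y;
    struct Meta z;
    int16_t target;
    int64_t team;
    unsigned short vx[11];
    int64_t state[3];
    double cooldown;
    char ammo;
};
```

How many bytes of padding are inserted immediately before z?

Meta: @0: signature [1B, align 1] → 1; +7 pad (align 8); @8: offset [8B, align 8] → 16; @16: crc [1B, align 1] → 17; +7 tail pad (align 8); size 24, align 8
@0: score [4B, align 4] → 4
+4 pad (align 8)
@8: vy [8B, align 8] → 16
@16: y [4B, align 4] → 20
+4 pad (align 8)
@24: z [24B, align 8] → 48

4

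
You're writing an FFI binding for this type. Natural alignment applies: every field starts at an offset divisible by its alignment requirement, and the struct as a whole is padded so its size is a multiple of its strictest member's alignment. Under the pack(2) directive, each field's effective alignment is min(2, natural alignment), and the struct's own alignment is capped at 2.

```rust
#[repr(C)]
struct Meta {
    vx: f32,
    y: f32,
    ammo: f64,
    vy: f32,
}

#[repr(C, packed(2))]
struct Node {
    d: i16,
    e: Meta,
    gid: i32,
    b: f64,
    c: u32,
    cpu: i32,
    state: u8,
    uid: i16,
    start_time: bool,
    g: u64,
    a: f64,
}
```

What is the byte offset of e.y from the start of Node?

Meta: @0: vx [4B, align 4] → 4; @4: y [4B, align 4] → 8; @8: ammo [8B, align 8] → 16; @16: vy [4B, align 4] → 20; +4 tail pad (align 8); size 24, align 8
@0: d [2B, align 2] → 2
@2: e [24B, align 2] → 26
within Meta: y at 4
2 + 4 = 6

6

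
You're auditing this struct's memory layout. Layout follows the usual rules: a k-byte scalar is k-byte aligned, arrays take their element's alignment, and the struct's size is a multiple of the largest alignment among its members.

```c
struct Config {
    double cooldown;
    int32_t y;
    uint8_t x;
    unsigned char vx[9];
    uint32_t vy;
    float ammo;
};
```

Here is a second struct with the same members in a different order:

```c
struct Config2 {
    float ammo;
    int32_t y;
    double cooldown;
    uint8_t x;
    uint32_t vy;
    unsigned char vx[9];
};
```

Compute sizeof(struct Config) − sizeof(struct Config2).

0..8  cooldown  (8B, 8-aligned)
8..12  y  (4B, 4-aligned)
12..13  x  (1B, 1-aligned)
13..22  vx  (9B, 1-aligned)
22..24  -- padding (2B)
24..28  vy  (4B, 4-aligned)
28..32  ammo  (4B, 4-aligned)
sizeof = 32, alignof = 8
— Config2 —
0..4  ammo  (4B, 4-aligned)
4..8  y  (4B, 4-aligned)
8..16  cooldown  (8B, 8-aligned)
16..17  x  (1B, 1-aligned)
17..20  -- padding (3B)
20..24  vy  (4B, 4-aligned)
24..33  vx  (9B, 1-aligned)
33..40  -- tail padding (7B)
sizeof = 40, alignof = 8
32 − 40 = -8

-8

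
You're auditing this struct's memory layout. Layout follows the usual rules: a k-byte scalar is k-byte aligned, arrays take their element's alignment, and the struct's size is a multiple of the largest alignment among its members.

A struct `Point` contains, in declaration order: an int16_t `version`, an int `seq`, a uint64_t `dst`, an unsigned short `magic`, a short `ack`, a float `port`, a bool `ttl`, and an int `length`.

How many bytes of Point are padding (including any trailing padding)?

5

version at 0 (size 2, align 2) → ends 2
pad 2 to align 4 for seq
seq at 4 (size 4, align 4) → ends 8
dst at 8 (size 8, align 8) → ends 16
magic at 16 (size 2, align 2) → ends 18
ack at 18 (size 2, align 2) → ends 20
port at 20 (size 4, align 4) → ends 24
ttl at 24 (size 1, align 1) → ends 25
pad 3 to align 4 for length
length at 28 (size 4, align 4) → ends 32
total 32 bytes, alignment 8
data bytes 27, size 32 → padding 5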